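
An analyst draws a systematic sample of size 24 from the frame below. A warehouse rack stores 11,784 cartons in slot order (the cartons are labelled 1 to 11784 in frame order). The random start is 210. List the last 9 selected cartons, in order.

7575, 8066, 8557, 9048, 9539, 10030, 10521, 11012, 11503

k = N/n = 11784/24 = 491
16th selection = 210 + 15×491 = 7575
17th: 7575 + 491 = 8066
18th: 8066 + 491 = 8557
19th: 8557 + 491 = 9048
20th: 9048 + 491 = 9539
21st: 9539 + 491 = 10030
22nd: 10030 + 491 = 10521
23rd: 10521 + 491 = 11012
24th: 11012 + 491 = 11503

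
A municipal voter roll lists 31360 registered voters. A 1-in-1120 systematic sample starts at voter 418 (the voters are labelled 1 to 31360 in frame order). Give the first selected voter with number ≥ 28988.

29538

k = 1120
Steps past start: ⌈(28988 − 418)/1120⌉ = ⌈28570/1120⌉ = 26
Selected voter: 418 + 26×1120 = 29538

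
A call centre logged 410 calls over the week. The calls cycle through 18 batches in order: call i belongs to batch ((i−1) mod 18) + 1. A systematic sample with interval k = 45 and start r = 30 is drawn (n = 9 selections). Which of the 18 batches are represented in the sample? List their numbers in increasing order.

3, 12

Consecutive selections differ by k = 45, so their batch numbers differ by 45 mod 18 = 9.
gcd(45, 18) = 9, so the sample visits 18/9 = 2 distinct residues mod 18.
Start 30 is batch 12; the batches hit are 3, 12.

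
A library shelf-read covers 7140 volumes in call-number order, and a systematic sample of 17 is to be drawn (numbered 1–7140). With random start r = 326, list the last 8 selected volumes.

4106, 4526, 4946, 5366, 5786, 6206, 6626, 7046

k = N/n = 7140/17 = 420
10th selection = 326 + 9×420 = 4106
11th: 4106 + 420 = 4526
12th: 4526 + 420 = 4946
13th: 4946 + 420 = 5366
14th: 5366 + 420 = 5786
15th: 5786 + 420 = 6206
16th: 6206 + 420 = 6626
17th: 6626 + 420 = 7046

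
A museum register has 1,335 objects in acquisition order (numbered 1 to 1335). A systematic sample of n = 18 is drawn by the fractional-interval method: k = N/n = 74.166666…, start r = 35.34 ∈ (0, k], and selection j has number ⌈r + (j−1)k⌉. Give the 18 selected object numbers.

j=1: r + 0k = 35.34 → ⌈·⌉ = 36
j=2: r + 1k = 109.506666… → ⌈·⌉ = 110
j=3: r + 2k = 183.673333… → ⌈·⌉ = 184
j=4: r + 3k = 257.84 → ⌈·⌉ = 258
j=5: r + 4k = 332.006666… → ⌈·⌉ = 333
j=6: r + 5k = 406.173333… → ⌈·⌉ = 407
j=7: r + 6k = 480.34 → ⌈·⌉ = 481
j=8: r + 7k = 554.506666… → ⌈·⌉ = 555
j=9: r + 8k = 628.673333… → ⌈·⌉ = 629
j=10: r + 9k = 702.84 → ⌈·⌉ = 703
j=11: r + 10k = 777.006666… → ⌈·⌉ = 778
j=12: r + 11k = 851.173333… → ⌈·⌉ = 852
j=13: r + 12k = 925.34 → ⌈·⌉ = 926
j=14: r + 13k = 999.506666… → ⌈·⌉ = 1000
j=15: r + 14k = 1073.673333… → ⌈·⌉ = 1074
j=16: r + 15k = 1147.84 → ⌈·⌉ = 1148
j=17: r + 16k = 1222.006666… → ⌈·⌉ = 1223
j=18: r + 17k = 1296.173333… → ⌈·⌉ = 1297

36, 110, 184, 258, 333, 407, 481, 555, 629, 703, 778, 852, 926, 1000, 1074, 1148, 1223, 1297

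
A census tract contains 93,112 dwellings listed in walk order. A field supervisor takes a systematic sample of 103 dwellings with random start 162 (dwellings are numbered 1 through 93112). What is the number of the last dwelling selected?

92370

k = 93112/103 = 904
103rd selection = r + (103−1)·k = 162 + 102×904 = 162 + 92208 = 92370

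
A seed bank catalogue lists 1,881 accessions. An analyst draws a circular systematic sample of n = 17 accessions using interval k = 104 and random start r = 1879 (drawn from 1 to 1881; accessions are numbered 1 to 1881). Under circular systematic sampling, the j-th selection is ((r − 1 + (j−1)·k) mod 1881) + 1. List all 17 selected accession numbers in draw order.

1879, 102, 206, 310, 414, 518, 622, 726, 830, 934, 1038, 1142, 1246, 1350, 1454, 1558, 1662

Selection 1: 1879
Selection 2: 1879 + 104 = 1983 → 1983 − 1881 = 102
Selection 3: 102 + 104 = 206
Selection 4: 206 + 104 = 310
Selection 5: 310 + 104 = 414
Selection 6: 414 + 104 = 518
Selection 7: 518 + 104 = 622
Selection 8: 622 + 104 = 726
Selection 9: 726 + 104 = 830
Selection 10: 830 + 104 = 934
Selection 11: 934 + 104 = 1038
Selection 12: 1038 + 104 = 1142
Selection 13: 1142 + 104 = 1246
Selection 14: 1246 + 104 = 1350
Selection 15: 1350 + 104 = 1454
Selection 16: 1454 + 104 = 1558
Selection 17: 1558 + 104 = 1662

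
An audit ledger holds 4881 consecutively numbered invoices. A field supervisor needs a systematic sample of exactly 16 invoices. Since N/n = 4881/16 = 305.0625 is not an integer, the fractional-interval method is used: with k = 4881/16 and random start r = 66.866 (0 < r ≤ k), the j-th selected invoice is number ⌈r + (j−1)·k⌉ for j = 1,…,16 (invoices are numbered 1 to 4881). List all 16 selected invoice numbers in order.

j=1: r + 0k = 66.866 → ⌈·⌉ = 67
j=2: r + 1k = 371.9285 → ⌈·⌉ = 372
j=3: r + 2k = 676.991 → ⌈·⌉ = 677
j=4: r + 3k = 982.0535 → ⌈·⌉ = 983
j=5: r + 4k = 1287.116 → ⌈·⌉ = 1288
j=6: r + 5k = 1592.1785 → ⌈·⌉ = 1593
j=7: r + 6k = 1897.241 → ⌈·⌉ = 1898
j=8: r + 7k = 2202.3035 → ⌈·⌉ = 2203
j=9: r + 8k = 2507.366 → ⌈·⌉ = 2508
j=10: r + 9k = 2812.4285 → ⌈·⌉ = 2813
j=11: r + 10k = 3117.491 → ⌈·⌉ = 3118
j=12: r + 11k = 3422.5535 → ⌈·⌉ = 3423
j=13: r + 12k = 3727.616 → ⌈·⌉ = 3728
j=14: r + 13k = 4032.6785 → ⌈·⌉ = 4033
j=15: r + 14k = 4337.741 → ⌈·⌉ = 4338
j=16: r + 15k = 4642.8035 → ⌈·⌉ = 4643

67, 372, 677, 983, 1288, 1593, 1898, 2203, 2508, 2813, 3118, 3423, 3728, 4033, 4338, 4643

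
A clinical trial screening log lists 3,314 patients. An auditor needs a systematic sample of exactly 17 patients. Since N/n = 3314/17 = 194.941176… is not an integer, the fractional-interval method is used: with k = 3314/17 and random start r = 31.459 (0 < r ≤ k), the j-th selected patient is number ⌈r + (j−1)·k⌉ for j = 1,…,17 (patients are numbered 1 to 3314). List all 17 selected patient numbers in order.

j=1: r + 0k = 31.459 → ⌈·⌉ = 32
j=2: r + 1k = 226.400176… → ⌈·⌉ = 227
j=3: r + 2k = 421.341352… → ⌈·⌉ = 422
j=4: r + 3k = 616.282529… → ⌈·⌉ = 617
j=5: r + 4k = 811.223705… → ⌈·⌉ = 812
j=6: r + 5k = 1006.164882… → ⌈·⌉ = 1007
j=7: r + 6k = 1201.106058… → ⌈·⌉ = 1202
j=8: r + 7k = 1396.047235… → ⌈·⌉ = 1397
j=9: r + 8k = 1590.988411… → ⌈·⌉ = 1591
j=10: r + 9k = 1785.929588… → ⌈·⌉ = 1786
j=11: r + 10k = 1980.870764… → ⌈·⌉ = 1981
j=12: r + 11k = 2175.811941… → ⌈·⌉ = 2176
j=13: r + 12k = 2370.753117… → ⌈·⌉ = 2371
j=14: r + 13k = 2565.694294… → ⌈·⌉ = 2566
j=15: r + 14k = 2760.635470… → ⌈·⌉ = 2761
j=16: r + 15k = 2955.576647… → ⌈·⌉ = 2956
j=17: r + 16k = 3150.517823… → ⌈·⌉ = 3151

32, 227, 422, 617, 812, 1007, 1202, 1397, 1591, 1786, 1981, 2176, 2371, 2566, 2761, 2956, 3151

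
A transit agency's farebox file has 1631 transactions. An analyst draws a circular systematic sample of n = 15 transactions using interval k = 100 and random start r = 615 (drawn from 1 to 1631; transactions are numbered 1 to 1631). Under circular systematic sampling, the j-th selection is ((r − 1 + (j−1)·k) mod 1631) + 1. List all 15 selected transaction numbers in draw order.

Selection 1: 615
Selection 2: 615 + 100 = 715
Selection 3: 715 + 100 = 815
Selection 4: 815 + 100 = 915
Selection 5: 915 + 100 = 1015
Selection 6: 1015 + 100 = 1115
Selection 7: 1115 + 100 = 1215
Selection 8: 1215 + 100 = 1315
Selection 9: 1315 + 100 = 1415
Selection 10: 1415 + 100 = 1515
Selection 11: 1515 + 100 = 1615
Selection 12: 1615 + 100 = 1715 → 1715 − 1631 = 84
Selection 13: 84 + 100 = 184
Selection 14: 184 + 100 = 284
Selection 15: 284 + 100 = 384

615, 715, 815, 915, 1015, 1115, 1215, 1315, 1415, 1515, 1615, 84, 184, 284, 384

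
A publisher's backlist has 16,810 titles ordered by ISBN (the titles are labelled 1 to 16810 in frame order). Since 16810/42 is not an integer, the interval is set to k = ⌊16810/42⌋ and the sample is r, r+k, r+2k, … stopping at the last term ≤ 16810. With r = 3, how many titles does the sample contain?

43

k = ⌊16810/42⌋ = 400
Achieved size = ⌊(16810 − 3)/400⌋ + 1 = ⌊16807/400⌋ + 1 = 42 + 1 = 43
(last selection: 3 + 42×400 = 16803 ≤ 16810; next would be 17203 > 16810)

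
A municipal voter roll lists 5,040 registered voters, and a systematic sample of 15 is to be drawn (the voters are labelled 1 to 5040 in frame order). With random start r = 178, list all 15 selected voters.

178, 514, 850, 1186, 1522, 1858, 2194, 2530, 2866, 3202, 3538, 3874, 4210, 4546, 4882

k = N/n = 5040/15 = 336
voter 1: 178
voter 2: 178 + 336 = 514
voter 3: 514 + 336 = 850
voter 4: 850 + 336 = 1186
voter 5: 1186 + 336 = 1522
voter 6: 1522 + 336 = 1858
voter 7: 1858 + 336 = 2194
voter 8: 2194 + 336 = 2530
voter 9: 2530 + 336 = 2866
voter 10: 2866 + 336 = 3202
voter 11: 3202 + 336 = 3538
voter 12: 3538 + 336 = 3874
voter 13: 3874 + 336 = 4210
voter 14: 4210 + 336 = 4546
voter 15: 4546 + 336 = 4882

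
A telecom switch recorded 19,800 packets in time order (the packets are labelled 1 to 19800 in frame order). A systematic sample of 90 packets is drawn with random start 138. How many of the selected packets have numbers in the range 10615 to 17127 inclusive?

30

k = 19800/90 = 220
First selection ≥ 10615: 138 + ⌈(10615−138)/220⌉·220 = 138 + 48×220 = 10698
Last selection ≤ 17127: 138 + ⌊(17127−138)/220⌋·220 = 138 + 77×220 = 17078
Count = 77 − 48 + 1 = 30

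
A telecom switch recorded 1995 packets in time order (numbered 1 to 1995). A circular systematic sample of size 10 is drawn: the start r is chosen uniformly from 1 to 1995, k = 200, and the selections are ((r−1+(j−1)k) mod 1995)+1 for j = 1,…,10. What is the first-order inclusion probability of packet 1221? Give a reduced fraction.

For each position j, as r ranges over 1…1995 the j-th selection hits every packet exactly once, so packet 1221 is selected for exactly 10 of the 1995 starts.
Inclusion probability = 10/1995 = 2/399.

2/399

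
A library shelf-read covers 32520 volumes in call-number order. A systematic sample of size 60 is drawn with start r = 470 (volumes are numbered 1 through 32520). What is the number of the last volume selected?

k = 32520/60 = 542
60th selection = r + (60−1)·k = 470 + 59×542 = 470 + 31978 = 32448

32448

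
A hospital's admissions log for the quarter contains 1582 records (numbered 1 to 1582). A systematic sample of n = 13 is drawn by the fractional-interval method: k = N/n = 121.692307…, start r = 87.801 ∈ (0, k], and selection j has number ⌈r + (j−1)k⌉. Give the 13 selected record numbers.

88, 210, 332, 453, 575, 697, 818, 940, 1062, 1184, 1305, 1427, 1549

j=1: r + 0k = 87.801 → ⌈·⌉ = 88
j=2: r + 1k = 209.493307… → ⌈·⌉ = 210
j=3: r + 2k = 331.185615… → ⌈·⌉ = 332
j=4: r + 3k = 452.877923… → ⌈·⌉ = 453
j=5: r + 4k = 574.570230… → ⌈·⌉ = 575
j=6: r + 5k = 696.262538… → ⌈·⌉ = 697
j=7: r + 6k = 817.954846… → ⌈·⌉ = 818
j=8: r + 7k = 939.647153… → ⌈·⌉ = 940
j=9: r + 8k = 1061.339461… → ⌈·⌉ = 1062
j=10: r + 9k = 1183.031769… → ⌈·⌉ = 1184
j=11: r + 10k = 1304.724076… → ⌈·⌉ = 1305
j=12: r + 11k = 1426.416384… → ⌈·⌉ = 1427
j=13: r + 12k = 1548.108692… → ⌈·⌉ = 1549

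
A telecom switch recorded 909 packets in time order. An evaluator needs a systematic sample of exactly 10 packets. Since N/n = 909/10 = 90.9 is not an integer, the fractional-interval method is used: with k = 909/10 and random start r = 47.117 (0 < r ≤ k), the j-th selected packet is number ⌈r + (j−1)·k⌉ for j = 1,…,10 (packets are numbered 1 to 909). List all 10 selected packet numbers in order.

48, 139, 229, 320, 411, 502, 593, 684, 775, 866

j=1: r + 0k = 47.117 → ⌈·⌉ = 48
j=2: r + 1k = 138.017 → ⌈·⌉ = 139
j=3: r + 2k = 228.917 → ⌈·⌉ = 229
j=4: r + 3k = 319.817 → ⌈·⌉ = 320
j=5: r + 4k = 410.717 → ⌈·⌉ = 411
j=6: r + 5k = 501.617 → ⌈·⌉ = 502
j=7: r + 6k = 592.517 → ⌈·⌉ = 593
j=8: r + 7k = 683.417 → ⌈·⌉ = 684
j=9: r + 8k = 774.317 → ⌈·⌉ = 775
j=10: r + 9k = 865.217 → ⌈·⌉ = 866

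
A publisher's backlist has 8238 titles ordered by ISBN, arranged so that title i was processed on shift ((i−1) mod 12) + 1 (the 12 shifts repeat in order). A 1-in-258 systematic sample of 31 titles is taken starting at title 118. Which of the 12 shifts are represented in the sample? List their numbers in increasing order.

Consecutive selections differ by k = 258, so their shift numbers differ by 258 mod 12 = 6.
gcd(258, 12) = 6, so the sample visits 12/6 = 2 distinct residues mod 12.
Start 118 is shift 10; the shifts hit are 4, 10.

4, 10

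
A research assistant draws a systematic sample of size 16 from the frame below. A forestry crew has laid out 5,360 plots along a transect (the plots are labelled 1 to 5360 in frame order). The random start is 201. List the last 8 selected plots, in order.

2881, 3216, 3551, 3886, 4221, 4556, 4891, 5226

k = N/n = 5360/16 = 335
9th selection = 201 + 8×335 = 2881
10th: 2881 + 335 = 3216
11th: 3216 + 335 = 3551
12th: 3551 + 335 = 3886
13th: 3886 + 335 = 4221
14th: 4221 + 335 = 4556
15th: 4556 + 335 = 4891
16th: 4891 + 335 = 5226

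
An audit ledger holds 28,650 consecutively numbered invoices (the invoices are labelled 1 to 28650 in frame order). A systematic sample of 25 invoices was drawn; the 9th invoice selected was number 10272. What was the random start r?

1104

k = 28650/25 = 1146
r = 10272 − (9−1)×1146 = 10272 − 9168 = 1104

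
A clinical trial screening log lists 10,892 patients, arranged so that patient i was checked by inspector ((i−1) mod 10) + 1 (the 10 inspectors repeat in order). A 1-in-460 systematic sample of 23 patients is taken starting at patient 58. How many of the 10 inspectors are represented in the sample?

Consecutive selections differ by k = 460, so their inspector numbers differ by 460 mod 10 = 0.
gcd(460, 10) = 10, so the sample visits 10/10 = 1 distinct residues mod 10.
Start 58 is inspector 8; the inspectors hit are 8.

1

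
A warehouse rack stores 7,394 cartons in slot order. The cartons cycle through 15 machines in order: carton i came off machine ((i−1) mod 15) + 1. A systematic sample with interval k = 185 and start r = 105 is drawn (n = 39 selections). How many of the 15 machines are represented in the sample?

3

Consecutive selections differ by k = 185, so their machine numbers differ by 185 mod 15 = 5.
gcd(185, 15) = 5, so the sample visits 15/5 = 3 distinct residues mod 15.
Start 105 is machine 15; the machines hit are 5, 10, 15.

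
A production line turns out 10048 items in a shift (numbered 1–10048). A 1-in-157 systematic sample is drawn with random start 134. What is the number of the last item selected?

k = 157
64th selection = r + (64−1)·k = 134 + 63×157 = 134 + 9891 = 10025

10025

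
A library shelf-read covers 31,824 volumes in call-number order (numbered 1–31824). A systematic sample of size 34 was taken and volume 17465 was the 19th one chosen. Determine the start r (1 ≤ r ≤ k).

k = 31824/34 = 936
r = 17465 − (19−1)×936 = 17465 − 16848 = 617

617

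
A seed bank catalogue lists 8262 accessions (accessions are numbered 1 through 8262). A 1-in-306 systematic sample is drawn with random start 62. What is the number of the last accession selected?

8018

k = 306
27th selection = r + (27−1)·k = 62 + 26×306 = 62 + 7956 = 8018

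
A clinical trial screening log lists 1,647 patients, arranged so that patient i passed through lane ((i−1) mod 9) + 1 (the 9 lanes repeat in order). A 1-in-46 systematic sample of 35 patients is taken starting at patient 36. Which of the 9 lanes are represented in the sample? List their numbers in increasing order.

1, 2, 3, 4, 5, 6, 7, 8, 9

Consecutive selections differ by k = 46, so their lane numbers differ by 46 mod 9 = 1.
gcd(46, 9) = 1, so the sample visits 9/1 = 9 distinct residues mod 9.
Start 36 is lane 9; the lanes hit are 1, 2, 3, 4, 5, 6, 7, 8, 9.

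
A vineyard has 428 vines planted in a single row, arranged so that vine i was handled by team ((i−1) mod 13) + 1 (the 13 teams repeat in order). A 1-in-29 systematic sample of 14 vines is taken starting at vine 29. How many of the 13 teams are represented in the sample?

Consecutive selections differ by k = 29, so their team numbers differ by 29 mod 13 = 3.
gcd(29, 13) = 1, so the sample visits 13/1 = 13 distinct residues mod 13.
Start 29 is team 3; the teams hit are 1, 2, 3, 4, 5, 6, 7, 8, 9, 10, 11, 12, 13.

13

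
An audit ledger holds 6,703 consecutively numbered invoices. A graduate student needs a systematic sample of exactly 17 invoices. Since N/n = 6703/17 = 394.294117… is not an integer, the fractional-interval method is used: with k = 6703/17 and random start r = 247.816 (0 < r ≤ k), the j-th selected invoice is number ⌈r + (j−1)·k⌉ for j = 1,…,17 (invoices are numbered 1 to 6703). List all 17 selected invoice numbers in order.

j=1: r + 0k = 247.816 → ⌈·⌉ = 248
j=2: r + 1k = 642.110117… → ⌈·⌉ = 643
j=3: r + 2k = 1036.404235… → ⌈·⌉ = 1037
j=4: r + 3k = 1430.698352… → ⌈·⌉ = 1431
j=5: r + 4k = 1824.992470… → ⌈·⌉ = 1825
j=6: r + 5k = 2219.286588… → ⌈·⌉ = 2220
j=7: r + 6k = 2613.580705… → ⌈·⌉ = 2614
j=8: r + 7k = 3007.874823… → ⌈·⌉ = 3008
j=9: r + 8k = 3402.168941… → ⌈·⌉ = 3403
j=10: r + 9k = 3796.463058… → ⌈·⌉ = 3797
j=11: r + 10k = 4190.757176… → ⌈·⌉ = 4191
j=12: r + 11k = 4585.051294… → ⌈·⌉ = 4586
j=13: r + 12k = 4979.345411… → ⌈·⌉ = 4980
j=14: r + 13k = 5373.639529… → ⌈·⌉ = 5374
j=15: r + 14k = 5767.933647… → ⌈·⌉ = 5768
j=16: r + 15k = 6162.227764… → ⌈·⌉ = 6163
j=17: r + 16k = 6556.521882… → ⌈·⌉ = 6557

248, 643, 1037, 1431, 1825, 2220, 2614, 3008, 3403, 3797, 4191, 4586, 4980, 5374, 5768, 6163, 6557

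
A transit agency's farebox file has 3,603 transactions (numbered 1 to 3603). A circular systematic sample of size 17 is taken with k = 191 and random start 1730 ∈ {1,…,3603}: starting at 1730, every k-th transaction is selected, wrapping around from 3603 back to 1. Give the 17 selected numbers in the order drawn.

1730, 1921, 2112, 2303, 2494, 2685, 2876, 3067, 3258, 3449, 37, 228, 419, 610, 801, 992, 1183

Selection 1: 1730
Selection 2: 1730 + 191 = 1921
Selection 3: 1921 + 191 = 2112
Selection 4: 2112 + 191 = 2303
Selection 5: 2303 + 191 = 2494
Selection 6: 2494 + 191 = 2685
Selection 7: 2685 + 191 = 2876
Selection 8: 2876 + 191 = 3067
Selection 9: 3067 + 191 = 3258
Selection 10: 3258 + 191 = 3449
Selection 11: 3449 + 191 = 3640 → 3640 − 3603 = 37
Selection 12: 37 + 191 = 228
Selection 13: 228 + 191 = 419
Selection 14: 419 + 191 = 610
Selection 15: 610 + 191 = 801
Selection 16: 801 + 191 = 992
Selection 17: 992 + 191 = 1183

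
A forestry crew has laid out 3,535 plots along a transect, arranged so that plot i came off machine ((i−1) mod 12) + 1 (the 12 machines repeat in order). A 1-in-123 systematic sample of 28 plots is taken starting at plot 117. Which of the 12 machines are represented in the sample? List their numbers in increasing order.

Consecutive selections differ by k = 123, so their machine numbers differ by 123 mod 12 = 3.
gcd(123, 12) = 3, so the sample visits 12/3 = 4 distinct residues mod 12.
Start 117 is machine 9; the machines hit are 3, 6, 9, 12.

3, 6, 9, 12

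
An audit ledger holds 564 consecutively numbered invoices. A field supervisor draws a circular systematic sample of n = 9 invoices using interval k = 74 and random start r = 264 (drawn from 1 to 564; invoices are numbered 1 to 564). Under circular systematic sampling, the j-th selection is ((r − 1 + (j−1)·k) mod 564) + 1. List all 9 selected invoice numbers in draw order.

Selection 1: 264
Selection 2: 264 + 74 = 338
Selection 3: 338 + 74 = 412
Selection 4: 412 + 74 = 486
Selection 5: 486 + 74 = 560
Selection 6: 560 + 74 = 634 → 634 − 564 = 70
Selection 7: 70 + 74 = 144
Selection 8: 144 + 74 = 218
Selection 9: 218 + 74 = 292

264, 338, 412, 486, 560, 70, 144, 218, 292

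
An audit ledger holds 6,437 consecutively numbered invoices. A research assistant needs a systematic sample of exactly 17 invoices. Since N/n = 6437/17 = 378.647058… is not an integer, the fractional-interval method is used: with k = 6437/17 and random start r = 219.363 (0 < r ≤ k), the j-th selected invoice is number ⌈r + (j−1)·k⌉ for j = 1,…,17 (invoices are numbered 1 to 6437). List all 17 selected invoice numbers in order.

220, 599, 977, 1356, 1734, 2113, 2492, 2870, 3249, 3628, 4006, 4385, 4764, 5142, 5521, 5900, 6278

j=1: r + 0k = 219.363 → ⌈·⌉ = 220
j=2: r + 1k = 598.010058… → ⌈·⌉ = 599
j=3: r + 2k = 976.657117… → ⌈·⌉ = 977
j=4: r + 3k = 1355.304176… → ⌈·⌉ = 1356
j=5: r + 4k = 1733.951235… → ⌈·⌉ = 1734
j=6: r + 5k = 2112.598294… → ⌈·⌉ = 2113
j=7: r + 6k = 2491.245352… → ⌈·⌉ = 2492
j=8: r + 7k = 2869.892411… → ⌈·⌉ = 2870
j=9: r + 8k = 3248.539470… → ⌈·⌉ = 3249
j=10: r + 9k = 3627.186529… → ⌈·⌉ = 3628
j=11: r + 10k = 4005.833588… → ⌈·⌉ = 4006
j=12: r + 11k = 4384.480647… → ⌈·⌉ = 4385
j=13: r + 12k = 4763.127705… → ⌈·⌉ = 4764
j=14: r + 13k = 5141.774764… → ⌈·⌉ = 5142
j=15: r + 14k = 5520.421823… → ⌈·⌉ = 5521
j=16: r + 15k = 5899.068882… → ⌈·⌉ = 5900
j=17: r + 16k = 6277.715941… → ⌈·⌉ = 6278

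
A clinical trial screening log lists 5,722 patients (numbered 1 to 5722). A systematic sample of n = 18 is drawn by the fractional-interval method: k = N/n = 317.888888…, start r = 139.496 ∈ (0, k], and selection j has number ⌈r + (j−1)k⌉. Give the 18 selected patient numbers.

140, 458, 776, 1094, 1412, 1729, 2047, 2365, 2683, 3001, 3319, 3637, 3955, 4273, 4590, 4908, 5226, 5544

j=1: r + 0k = 139.496 → ⌈·⌉ = 140
j=2: r + 1k = 457.384888… → ⌈·⌉ = 458
j=3: r + 2k = 775.273777… → ⌈·⌉ = 776
j=4: r + 3k = 1093.162666… → ⌈·⌉ = 1094
j=5: r + 4k = 1411.051555… → ⌈·⌉ = 1412
j=6: r + 5k = 1728.940444… → ⌈·⌉ = 1729
j=7: r + 6k = 2046.829333… → ⌈·⌉ = 2047
j=8: r + 7k = 2364.718222… → ⌈·⌉ = 2365
j=9: r + 8k = 2682.607111… → ⌈·⌉ = 2683
j=10: r + 9k = 3000.496 → ⌈·⌉ = 3001
j=11: r + 10k = 3318.384888… → ⌈·⌉ = 3319
j=12: r + 11k = 3636.273777… → ⌈·⌉ = 3637
j=13: r + 12k = 3954.162666… → ⌈·⌉ = 3955
j=14: r + 13k = 4272.051555… → ⌈·⌉ = 4273
j=15: r + 14k = 4589.940444… → ⌈·⌉ = 4590
j=16: r + 15k = 4907.829333… → ⌈·⌉ = 4908
j=17: r + 16k = 5225.718222… → ⌈·⌉ = 5226
j=18: r + 17k = 5543.607111… → ⌈·⌉ = 5544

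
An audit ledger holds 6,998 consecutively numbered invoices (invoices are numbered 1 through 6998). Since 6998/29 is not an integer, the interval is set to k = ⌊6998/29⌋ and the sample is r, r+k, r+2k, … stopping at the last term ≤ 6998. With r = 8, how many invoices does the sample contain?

k = ⌊6998/29⌋ = 241
Achieved size = ⌊(6998 − 8)/241⌋ + 1 = ⌊6990/241⌋ + 1 = 29 + 1 = 30
(last selection: 8 + 29×241 = 6997 ≤ 6998; next would be 7238 > 6998)

30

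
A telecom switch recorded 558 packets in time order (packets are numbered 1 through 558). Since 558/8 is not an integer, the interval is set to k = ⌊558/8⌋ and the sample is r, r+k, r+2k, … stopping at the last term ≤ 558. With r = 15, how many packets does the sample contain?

8

k = ⌊558/8⌋ = 69
Achieved size = ⌊(558 − 15)/69⌋ + 1 = ⌊543/69⌋ + 1 = 7 + 1 = 8
(last selection: 15 + 7×69 = 498 ≤ 558; next would be 567 > 558)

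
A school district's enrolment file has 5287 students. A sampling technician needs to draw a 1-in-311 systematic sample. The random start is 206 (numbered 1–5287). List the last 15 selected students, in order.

828, 1139, 1450, 1761, 2072, 2383, 2694, 3005, 3316, 3627, 3938, 4249, 4560, 4871, 5182

3rd selection = 206 + 2×311 = 828
4th: 828 + 311 = 1139
5th: 1139 + 311 = 1450
6th: 1450 + 311 = 1761
7th: 1761 + 311 = 2072
8th: 2072 + 311 = 2383
9th: 2383 + 311 = 2694
10th: 2694 + 311 = 3005
11th: 3005 + 311 = 3316
12th: 3316 + 311 = 3627
13th: 3627 + 311 = 3938
14th: 3938 + 311 = 4249
15th: 4249 + 311 = 4560
16th: 4560 + 311 = 4871
17th: 4871 + 311 = 5182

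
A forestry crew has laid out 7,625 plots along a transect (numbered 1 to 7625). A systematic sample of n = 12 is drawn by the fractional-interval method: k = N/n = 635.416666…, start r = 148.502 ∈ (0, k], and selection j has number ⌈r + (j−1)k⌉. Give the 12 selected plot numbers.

149, 784, 1420, 2055, 2691, 3326, 3962, 4597, 5232, 5868, 6503, 7139

j=1: r + 0k = 148.502 → ⌈·⌉ = 149
j=2: r + 1k = 783.918666… → ⌈·⌉ = 784
j=3: r + 2k = 1419.335333… → ⌈·⌉ = 1420
j=4: r + 3k = 2054.752 → ⌈·⌉ = 2055
j=5: r + 4k = 2690.168666… → ⌈·⌉ = 2691
j=6: r + 5k = 3325.585333… → ⌈·⌉ = 3326
j=7: r + 6k = 3961.002 → ⌈·⌉ = 3962
j=8: r + 7k = 4596.418666… → ⌈·⌉ = 4597
j=9: r + 8k = 5231.835333… → ⌈·⌉ = 5232
j=10: r + 9k = 5867.252 → ⌈·⌉ = 5868
j=11: r + 10k = 6502.668666… → ⌈·⌉ = 6503
j=12: r + 11k = 7138.085333… → ⌈·⌉ = 7139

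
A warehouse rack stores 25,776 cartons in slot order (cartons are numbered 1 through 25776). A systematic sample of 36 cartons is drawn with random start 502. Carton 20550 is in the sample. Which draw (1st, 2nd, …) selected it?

29

k = 25776/36 = 716
position = (20550 − 502)/716 + 1 = 20048/716 + 1 = 28 + 1 = 29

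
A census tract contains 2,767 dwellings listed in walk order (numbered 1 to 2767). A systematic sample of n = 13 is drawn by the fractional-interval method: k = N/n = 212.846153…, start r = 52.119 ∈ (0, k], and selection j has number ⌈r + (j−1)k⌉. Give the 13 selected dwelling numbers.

j=1: r + 0k = 52.119 → ⌈·⌉ = 53
j=2: r + 1k = 264.965153… → ⌈·⌉ = 265
j=3: r + 2k = 477.811307… → ⌈·⌉ = 478
j=4: r + 3k = 690.657461… → ⌈·⌉ = 691
j=5: r + 4k = 903.503615… → ⌈·⌉ = 904
j=6: r + 5k = 1116.349769… → ⌈·⌉ = 1117
j=7: r + 6k = 1329.195923… → ⌈·⌉ = 1330
j=8: r + 7k = 1542.042076… → ⌈·⌉ = 1543
j=9: r + 8k = 1754.888230… → ⌈·⌉ = 1755
j=10: r + 9k = 1967.734384… → ⌈·⌉ = 1968
j=11: r + 10k = 2180.580538… → ⌈·⌉ = 2181
j=12: r + 11k = 2393.426692… → ⌈·⌉ = 2394
j=13: r + 12k = 2606.272846… → ⌈·⌉ = 2607

53, 265, 478, 691, 904, 1117, 1330, 1543, 1755, 1968, 2181, 2394, 2607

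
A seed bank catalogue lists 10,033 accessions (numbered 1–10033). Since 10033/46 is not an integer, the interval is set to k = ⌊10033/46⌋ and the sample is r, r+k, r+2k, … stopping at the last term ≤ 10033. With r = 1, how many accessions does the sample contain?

47

k = ⌊10033/46⌋ = 218
Achieved size = ⌊(10033 − 1)/218⌋ + 1 = ⌊10032/218⌋ + 1 = 46 + 1 = 47
(last selection: 1 + 46×218 = 10029 ≤ 10033; next would be 10247 > 10033)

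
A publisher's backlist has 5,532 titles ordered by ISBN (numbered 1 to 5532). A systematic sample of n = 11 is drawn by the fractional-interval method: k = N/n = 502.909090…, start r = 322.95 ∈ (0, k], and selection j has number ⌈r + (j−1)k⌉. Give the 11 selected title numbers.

323, 826, 1329, 1832, 2335, 2838, 3341, 3844, 4347, 4850, 5353

j=1: r + 0k = 322.95 → ⌈·⌉ = 323
j=2: r + 1k = 825.859090… → ⌈·⌉ = 826
j=3: r + 2k = 1328.768181… → ⌈·⌉ = 1329
j=4: r + 3k = 1831.677272… → ⌈·⌉ = 1832
j=5: r + 4k = 2334.586363… → ⌈·⌉ = 2335
j=6: r + 5k = 2837.495454… → ⌈·⌉ = 2838
j=7: r + 6k = 3340.404545… → ⌈·⌉ = 3341
j=8: r + 7k = 3843.313636… → ⌈·⌉ = 3844
j=9: r + 8k = 4346.222727… → ⌈·⌉ = 4347
j=10: r + 9k = 4849.131818… → ⌈·⌉ = 4850
j=11: r + 10k = 5352.040909… → ⌈·⌉ = 5353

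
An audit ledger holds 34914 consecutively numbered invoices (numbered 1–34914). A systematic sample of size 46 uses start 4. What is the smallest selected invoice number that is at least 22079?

22774

k = 34914/46 = 759
Steps past start: ⌈(22079 − 4)/759⌉ = ⌈22075/759⌉ = 30
Selected invoice: 4 + 30×759 = 22774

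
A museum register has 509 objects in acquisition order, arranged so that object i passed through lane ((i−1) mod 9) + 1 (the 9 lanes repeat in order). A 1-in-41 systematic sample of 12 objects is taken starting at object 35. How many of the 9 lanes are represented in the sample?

Consecutive selections differ by k = 41, so their lane numbers differ by 41 mod 9 = 5.
gcd(41, 9) = 1, so the sample visits 9/1 = 9 distinct residues mod 9.
Start 35 is lane 8; the lanes hit are 1, 2, 3, 4, 5, 6, 7, 8, 9.

9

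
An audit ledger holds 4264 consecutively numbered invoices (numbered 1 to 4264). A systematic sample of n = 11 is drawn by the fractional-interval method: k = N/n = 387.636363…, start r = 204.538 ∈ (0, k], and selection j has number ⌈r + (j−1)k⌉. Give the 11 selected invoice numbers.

205, 593, 980, 1368, 1756, 2143, 2531, 2918, 3306, 3694, 4081

j=1: r + 0k = 204.538 → ⌈·⌉ = 205
j=2: r + 1k = 592.174363… → ⌈·⌉ = 593
j=3: r + 2k = 979.810727… → ⌈·⌉ = 980
j=4: r + 3k = 1367.447090… → ⌈·⌉ = 1368
j=5: r + 4k = 1755.083454… → ⌈·⌉ = 1756
j=6: r + 5k = 2142.719818… → ⌈·⌉ = 2143
j=7: r + 6k = 2530.356181… → ⌈·⌉ = 2531
j=8: r + 7k = 2917.992545… → ⌈·⌉ = 2918
j=9: r + 8k = 3305.628909… → ⌈·⌉ = 3306
j=10: r + 9k = 3693.265272… → ⌈·⌉ = 3694
j=11: r + 10k = 4080.901636… → ⌈·⌉ = 4081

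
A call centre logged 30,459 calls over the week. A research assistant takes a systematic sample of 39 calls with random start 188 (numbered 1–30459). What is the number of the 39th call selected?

29866

k = 30459/39 = 781
39th selection = r + (39−1)·k = 188 + 38×781 = 188 + 29678 = 29866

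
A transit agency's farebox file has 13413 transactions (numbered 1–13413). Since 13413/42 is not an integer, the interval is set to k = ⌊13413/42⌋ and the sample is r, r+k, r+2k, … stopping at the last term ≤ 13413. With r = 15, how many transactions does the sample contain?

k = ⌊13413/42⌋ = 319
Achieved size = ⌊(13413 − 15)/319⌋ + 1 = ⌊13398/319⌋ + 1 = 42 + 1 = 43
(last selection: 15 + 42×319 = 13413 ≤ 13413; next would be 13732 > 13413)

43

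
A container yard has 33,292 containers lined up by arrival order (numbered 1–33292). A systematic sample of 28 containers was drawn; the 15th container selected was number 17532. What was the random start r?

k = 33292/28 = 1189
r = 17532 − (15−1)×1189 = 17532 − 16646 = 886

886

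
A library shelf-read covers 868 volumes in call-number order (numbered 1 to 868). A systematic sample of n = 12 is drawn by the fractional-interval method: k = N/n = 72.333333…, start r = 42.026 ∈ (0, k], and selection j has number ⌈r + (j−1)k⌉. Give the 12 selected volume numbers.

j=1: r + 0k = 42.026 → ⌈·⌉ = 43
j=2: r + 1k = 114.359333… → ⌈·⌉ = 115
j=3: r + 2k = 186.692666… → ⌈·⌉ = 187
j=4: r + 3k = 259.026 → ⌈·⌉ = 260
j=5: r + 4k = 331.359333… → ⌈·⌉ = 332
j=6: r + 5k = 403.692666… → ⌈·⌉ = 404
j=7: r + 6k = 476.026 → ⌈·⌉ = 477
j=8: r + 7k = 548.359333… → ⌈·⌉ = 549
j=9: r + 8k = 620.692666… → ⌈·⌉ = 621
j=10: r + 9k = 693.026 → ⌈·⌉ = 694
j=11: r + 10k = 765.359333… → ⌈·⌉ = 766
j=12: r + 11k = 837.692666… → ⌈·⌉ = 838

43, 115, 187, 260, 332, 404, 477, 549, 621, 694, 766, 838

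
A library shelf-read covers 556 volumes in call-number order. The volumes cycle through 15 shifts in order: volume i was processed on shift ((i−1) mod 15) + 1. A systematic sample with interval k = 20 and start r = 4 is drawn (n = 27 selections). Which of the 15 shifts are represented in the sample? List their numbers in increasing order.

4, 9, 14

Consecutive selections differ by k = 20, so their shift numbers differ by 20 mod 15 = 5.
gcd(20, 15) = 5, so the sample visits 15/5 = 3 distinct residues mod 15.
Start 4 is shift 4; the shifts hit are 4, 9, 14.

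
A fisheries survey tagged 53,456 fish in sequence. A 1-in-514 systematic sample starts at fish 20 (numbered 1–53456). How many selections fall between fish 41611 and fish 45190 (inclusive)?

k = 514
First selection ≥ 41611: 20 + ⌈(41611−20)/514⌉·514 = 20 + 81×514 = 41654
Last selection ≤ 45190: 20 + ⌊(45190−20)/514⌋·514 = 20 + 87×514 = 44738
Count = 87 − 81 + 1 = 7

7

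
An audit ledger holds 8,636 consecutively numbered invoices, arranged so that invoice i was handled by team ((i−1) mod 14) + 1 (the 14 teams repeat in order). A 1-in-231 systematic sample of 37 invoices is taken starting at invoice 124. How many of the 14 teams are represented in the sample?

Consecutive selections differ by k = 231, so their team numbers differ by 231 mod 14 = 7.
gcd(231, 14) = 7, so the sample visits 14/7 = 2 distinct residues mod 14.
Start 124 is team 12; the teams hit are 5, 12.

2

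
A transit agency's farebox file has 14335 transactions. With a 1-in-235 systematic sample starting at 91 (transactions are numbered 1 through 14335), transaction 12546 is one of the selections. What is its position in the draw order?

54

k = 235
position = (12546 − 91)/235 + 1 = 12455/235 + 1 = 53 + 1 = 54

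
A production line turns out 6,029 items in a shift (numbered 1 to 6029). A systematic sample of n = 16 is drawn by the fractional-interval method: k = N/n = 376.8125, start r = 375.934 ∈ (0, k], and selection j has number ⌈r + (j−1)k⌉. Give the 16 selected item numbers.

376, 753, 1130, 1507, 1884, 2260, 2637, 3014, 3391, 3768, 4145, 4521, 4898, 5275, 5652, 6029

j=1: r + 0k = 375.934 → ⌈·⌉ = 376
j=2: r + 1k = 752.7465 → ⌈·⌉ = 753
j=3: r + 2k = 1129.559 → ⌈·⌉ = 1130
j=4: r + 3k = 1506.3715 → ⌈·⌉ = 1507
j=5: r + 4k = 1883.184 → ⌈·⌉ = 1884
j=6: r + 5k = 2259.9965 → ⌈·⌉ = 2260
j=7: r + 6k = 2636.809 → ⌈·⌉ = 2637
j=8: r + 7k = 3013.6215 → ⌈·⌉ = 3014
j=9: r + 8k = 3390.434 → ⌈·⌉ = 3391
j=10: r + 9k = 3767.2465 → ⌈·⌉ = 3768
j=11: r + 10k = 4144.059 → ⌈·⌉ = 4145
j=12: r + 11k = 4520.8715 → ⌈·⌉ = 4521
j=13: r + 12k = 4897.684 → ⌈·⌉ = 4898
j=14: r + 13k = 5274.4965 → ⌈·⌉ = 5275
j=15: r + 14k = 5651.309 → ⌈·⌉ = 5652
j=16: r + 15k = 6028.1215 → ⌈·⌉ = 6029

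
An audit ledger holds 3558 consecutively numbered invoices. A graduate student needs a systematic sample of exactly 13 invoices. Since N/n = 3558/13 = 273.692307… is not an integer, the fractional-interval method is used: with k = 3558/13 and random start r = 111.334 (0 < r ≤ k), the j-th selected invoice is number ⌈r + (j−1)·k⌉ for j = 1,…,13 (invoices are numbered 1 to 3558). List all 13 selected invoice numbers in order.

j=1: r + 0k = 111.334 → ⌈·⌉ = 112
j=2: r + 1k = 385.026307… → ⌈·⌉ = 386
j=3: r + 2k = 658.718615… → ⌈·⌉ = 659
j=4: r + 3k = 932.410923… → ⌈·⌉ = 933
j=5: r + 4k = 1206.103230… → ⌈·⌉ = 1207
j=6: r + 5k = 1479.795538… → ⌈·⌉ = 1480
j=7: r + 6k = 1753.487846… → ⌈·⌉ = 1754
j=8: r + 7k = 2027.180153… → ⌈·⌉ = 2028
j=9: r + 8k = 2300.872461… → ⌈·⌉ = 2301
j=10: r + 9k = 2574.564769… → ⌈·⌉ = 2575
j=11: r + 10k = 2848.257076… → ⌈·⌉ = 2849
j=12: r + 11k = 3121.949384… → ⌈·⌉ = 3122
j=13: r + 12k = 3395.641692… → ⌈·⌉ = 3396

112, 386, 659, 933, 1207, 1480, 1754, 2028, 2301, 2575, 2849, 3122, 3396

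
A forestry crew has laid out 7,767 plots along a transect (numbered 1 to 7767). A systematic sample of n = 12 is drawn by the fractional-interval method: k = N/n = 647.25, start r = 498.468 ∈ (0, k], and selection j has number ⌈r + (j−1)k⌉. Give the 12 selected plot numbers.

j=1: r + 0k = 498.468 → ⌈·⌉ = 499
j=2: r + 1k = 1145.718 → ⌈·⌉ = 1146
j=3: r + 2k = 1792.968 → ⌈·⌉ = 1793
j=4: r + 3k = 2440.218 → ⌈·⌉ = 2441
j=5: r + 4k = 3087.468 → ⌈·⌉ = 3088
j=6: r + 5k = 3734.718 → ⌈·⌉ = 3735
j=7: r + 6k = 4381.968 → ⌈·⌉ = 4382
j=8: r + 7k = 5029.218 → ⌈·⌉ = 5030
j=9: r + 8k = 5676.468 → ⌈·⌉ = 5677
j=10: r + 9k = 6323.718 → ⌈·⌉ = 6324
j=11: r + 10k = 6970.968 → ⌈·⌉ = 6971
j=12: r + 11k = 7618.218 → ⌈·⌉ = 7619

499, 1146, 1793, 2441, 3088, 3735, 4382, 5030, 5677, 6324, 6971, 7619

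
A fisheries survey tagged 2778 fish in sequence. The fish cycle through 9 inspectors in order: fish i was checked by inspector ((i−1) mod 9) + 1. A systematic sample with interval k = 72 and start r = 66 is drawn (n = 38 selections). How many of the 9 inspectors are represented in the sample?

1

Consecutive selections differ by k = 72, so their inspector numbers differ by 72 mod 9 = 0.
gcd(72, 9) = 9, so the sample visits 9/9 = 1 distinct residues mod 9.
Start 66 is inspector 3; the inspectors hit are 3.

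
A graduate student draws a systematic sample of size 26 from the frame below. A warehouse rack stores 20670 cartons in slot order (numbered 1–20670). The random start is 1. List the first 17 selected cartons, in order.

k = N/n = 20670/26 = 795
carton 1: 1
carton 2: 1 + 795 = 796
carton 3: 796 + 795 = 1591
carton 4: 1591 + 795 = 2386
carton 5: 2386 + 795 = 3181
carton 6: 3181 + 795 = 3976
carton 7: 3976 + 795 = 4771
carton 8: 4771 + 795 = 5566
carton 9: 5566 + 795 = 6361
carton 10: 6361 + 795 = 7156
carton 11: 7156 + 795 = 7951
carton 12: 7951 + 795 = 8746
carton 13: 8746 + 795 = 9541
carton 14: 9541 + 795 = 10336
carton 15: 10336 + 795 = 11131
carton 16: 11131 + 795 = 11926
carton 17: 11926 + 795 = 12721

1, 796, 1591, 2386, 3181, 3976, 4771, 5566, 6361, 7156, 7951, 8746, 9541, 10336, 11131, 11926, 12721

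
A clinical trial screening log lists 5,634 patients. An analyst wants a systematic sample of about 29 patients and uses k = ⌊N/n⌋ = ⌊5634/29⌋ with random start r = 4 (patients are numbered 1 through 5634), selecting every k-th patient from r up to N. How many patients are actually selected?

30

k = ⌊5634/29⌋ = 194
Achieved size = ⌊(5634 − 4)/194⌋ + 1 = ⌊5630/194⌋ + 1 = 29 + 1 = 30
(last selection: 4 + 29×194 = 5630 ≤ 5634; next would be 5824 > 5634)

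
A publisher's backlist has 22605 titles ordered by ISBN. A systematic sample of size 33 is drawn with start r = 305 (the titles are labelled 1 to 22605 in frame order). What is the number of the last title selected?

22225

k = 22605/33 = 685
33rd selection = r + (33−1)·k = 305 + 32×685 = 305 + 21920 = 22225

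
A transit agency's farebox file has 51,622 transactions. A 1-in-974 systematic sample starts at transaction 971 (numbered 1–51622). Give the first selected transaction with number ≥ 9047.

9737

k = 974
Steps past start: ⌈(9047 − 971)/974⌉ = ⌈8076/974⌉ = 9
Selected transaction: 971 + 9×974 = 9737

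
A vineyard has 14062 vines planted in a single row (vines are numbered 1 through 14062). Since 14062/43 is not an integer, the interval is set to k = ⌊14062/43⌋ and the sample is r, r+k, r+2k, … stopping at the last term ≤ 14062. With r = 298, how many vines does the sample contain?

43

k = ⌊14062/43⌋ = 327
Achieved size = ⌊(14062 − 298)/327⌋ + 1 = ⌊13764/327⌋ + 1 = 42 + 1 = 43
(last selection: 298 + 42×327 = 14032 ≤ 14062; next would be 14359 > 14062)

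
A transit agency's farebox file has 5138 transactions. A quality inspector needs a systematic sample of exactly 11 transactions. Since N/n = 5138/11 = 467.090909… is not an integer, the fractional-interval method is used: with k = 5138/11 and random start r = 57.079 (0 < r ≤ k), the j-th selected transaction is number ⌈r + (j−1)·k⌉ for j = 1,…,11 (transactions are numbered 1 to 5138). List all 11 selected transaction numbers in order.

j=1: r + 0k = 57.079 → ⌈·⌉ = 58
j=2: r + 1k = 524.169909… → ⌈·⌉ = 525
j=3: r + 2k = 991.260818… → ⌈·⌉ = 992
j=4: r + 3k = 1458.351727… → ⌈·⌉ = 1459
j=5: r + 4k = 1925.442636… → ⌈·⌉ = 1926
j=6: r + 5k = 2392.533545… → ⌈·⌉ = 2393
j=7: r + 6k = 2859.624454… → ⌈·⌉ = 2860
j=8: r + 7k = 3326.715363… → ⌈·⌉ = 3327
j=9: r + 8k = 3793.806272… → ⌈·⌉ = 3794
j=10: r + 9k = 4260.897181… → ⌈·⌉ = 4261
j=11: r + 10k = 4727.988090… → ⌈·⌉ = 4728

58, 525, 992, 1459, 1926, 2393, 2860, 3327, 3794, 4261, 4728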